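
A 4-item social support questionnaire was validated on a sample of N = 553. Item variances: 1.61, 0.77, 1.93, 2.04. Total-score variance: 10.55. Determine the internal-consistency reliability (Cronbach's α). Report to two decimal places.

Cronbach's α = 0.53

ΣVar(i) = 1.61 + 0.77 + 1.93 + 2.04 = 6.35
α = (k/(k−1))·(1 − ΣVar(i)/Var(T)) = (4/3)·(1 − 6.35/10.55) = 0.53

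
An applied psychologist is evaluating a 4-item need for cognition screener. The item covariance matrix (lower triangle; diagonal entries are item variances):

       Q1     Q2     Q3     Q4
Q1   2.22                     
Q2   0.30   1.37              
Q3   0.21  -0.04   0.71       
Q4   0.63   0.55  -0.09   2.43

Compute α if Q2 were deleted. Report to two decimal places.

Remaining items: Q1, Q3, Q4 (k = 3).
Σσ²ᵢ = 2.22 + 0.71 + 2.43 = 5.36
total variance = 5.36 + 2 × 0.75 = 6.86
α (item deleted) = (3/2)·(1 − 5.36/6.86) = 0.33

α = 0.33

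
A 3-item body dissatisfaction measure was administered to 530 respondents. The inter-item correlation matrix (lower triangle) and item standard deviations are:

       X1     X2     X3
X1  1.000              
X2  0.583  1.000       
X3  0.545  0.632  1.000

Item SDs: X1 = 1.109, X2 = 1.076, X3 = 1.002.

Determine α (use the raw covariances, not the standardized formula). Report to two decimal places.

Σσ²ᵢ = 1.109² + 1.076² + 1.002² = 3.3917
Covariances σ_ij = r_ij · s_i · s_j:
  σ(X1,X2) = 0.583 × 1.109 × 1.076 = 0.6957
  σ(X1,X3) = 0.545 × 1.109 × 1.002 = 0.6056
  σ(X2,X3) = 0.632 × 1.076 × 1.002 = 0.6814
σ²_T = Σσ²ᵢ + 2·Σσ_ij = 3.3917 + 2 × 1.9827 = 7.3571
α = (3/2)·(1 − 3.3917/7.3571) = 0.81

α = 0.81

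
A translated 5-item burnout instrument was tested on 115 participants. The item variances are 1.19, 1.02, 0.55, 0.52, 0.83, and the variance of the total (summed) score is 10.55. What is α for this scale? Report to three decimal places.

α = 0.763

Σσ²ᵢ = 1.19 + 1.02 + 0.55 + 0.52 + 0.83 = 4.11
α = (k/(k−1))·(1 − Σσ²ᵢ/Var(T)) = (5/4)·(1 − 4.11/10.55) = 0.763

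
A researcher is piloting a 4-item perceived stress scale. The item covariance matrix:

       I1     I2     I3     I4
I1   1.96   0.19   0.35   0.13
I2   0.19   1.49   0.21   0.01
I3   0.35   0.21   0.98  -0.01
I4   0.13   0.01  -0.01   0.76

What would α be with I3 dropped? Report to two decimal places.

α = 0.20

Remaining items: I1, I2, I4 (k = 3).
sum of item variances = 1.96 + 1.49 + 0.76 = 4.21
Var(T) = 4.21 + 2 × 0.33 = 4.87
α (item deleted) = (3/2)·(1 − 4.21/4.87) = 0.20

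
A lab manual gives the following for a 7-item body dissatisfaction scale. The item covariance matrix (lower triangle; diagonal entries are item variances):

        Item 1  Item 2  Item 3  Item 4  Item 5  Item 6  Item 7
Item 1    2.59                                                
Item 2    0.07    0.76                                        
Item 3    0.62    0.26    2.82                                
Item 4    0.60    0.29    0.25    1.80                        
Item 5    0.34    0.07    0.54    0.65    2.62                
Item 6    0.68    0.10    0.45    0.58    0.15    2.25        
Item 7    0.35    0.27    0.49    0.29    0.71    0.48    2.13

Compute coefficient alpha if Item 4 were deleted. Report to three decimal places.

Remaining items: Item 1, Item 2, Item 3, Item 5, Item 6, Item 7 (k = 6).
sum of item variances = 2.59 + 0.76 + 2.82 + 2.62 + 2.25 + 2.13 = 13.17
Var(T) = 13.17 + 2 × 5.58 = 24.33
α (item deleted) = (6/5)·(1 − 13.17/24.33) = 0.550

coefficient alpha = 0.550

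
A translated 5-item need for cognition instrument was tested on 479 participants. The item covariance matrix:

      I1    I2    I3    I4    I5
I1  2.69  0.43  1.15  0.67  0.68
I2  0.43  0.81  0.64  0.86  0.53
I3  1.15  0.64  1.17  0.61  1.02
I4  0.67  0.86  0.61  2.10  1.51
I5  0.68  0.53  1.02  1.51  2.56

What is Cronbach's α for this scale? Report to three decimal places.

Cronbach's α = 0.793

Σσᵢ² = 2.69 + 0.81 + 1.17 + 2.10 + 2.56 = 9.33
Σ_{i<j} σ_ij = 8.10
σ²_total = 9.33 + 2 × 8.10 = 25.53
α = (k/(k−1))·(1 − Σσᵢ²/σ²_total) = (5/4)·(1 − 9.33/25.53) = 0.793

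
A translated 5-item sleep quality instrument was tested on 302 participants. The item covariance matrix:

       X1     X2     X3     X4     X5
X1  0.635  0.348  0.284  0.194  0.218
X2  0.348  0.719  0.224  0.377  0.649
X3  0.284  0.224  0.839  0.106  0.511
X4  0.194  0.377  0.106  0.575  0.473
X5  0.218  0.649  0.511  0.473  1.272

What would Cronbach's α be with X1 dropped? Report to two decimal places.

Remaining items: X2, X3, X4, X5 (k = 4).
Σσ²ᵢ = 0.719 + 0.839 + 0.575 + 1.272 = 3.405
total variance = 3.405 + 2 × 2.340 = 8.085
α (item deleted) = (4/3)·(1 − 3.405/8.085) = 0.77

α = 0.77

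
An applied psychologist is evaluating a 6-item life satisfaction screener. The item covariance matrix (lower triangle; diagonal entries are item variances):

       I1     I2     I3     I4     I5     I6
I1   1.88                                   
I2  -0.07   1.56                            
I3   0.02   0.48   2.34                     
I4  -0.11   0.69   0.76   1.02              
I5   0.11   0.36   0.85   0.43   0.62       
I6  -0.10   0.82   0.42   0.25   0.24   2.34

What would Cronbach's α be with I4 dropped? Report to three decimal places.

α = 0.522

Remaining items: I1, I2, I3, I5, I6 (k = 5).
Σσᵢ² = 1.88 + 1.56 + 2.34 + 0.62 + 2.34 = 8.74
Var(T) = 8.74 + 2 × 3.13 = 15.00
α (item deleted) = (5/4)·(1 − 8.74/15.00) = 0.522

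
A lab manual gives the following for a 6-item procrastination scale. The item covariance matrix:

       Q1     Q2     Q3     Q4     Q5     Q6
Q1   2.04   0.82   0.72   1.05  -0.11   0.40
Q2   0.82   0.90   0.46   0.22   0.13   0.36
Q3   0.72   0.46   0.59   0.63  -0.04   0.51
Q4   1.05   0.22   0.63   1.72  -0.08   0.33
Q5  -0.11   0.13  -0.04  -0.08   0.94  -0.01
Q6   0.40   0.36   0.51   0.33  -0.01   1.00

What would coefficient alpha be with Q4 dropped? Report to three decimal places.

Remaining items: Q1, Q2, Q3, Q5, Q6 (k = 5).
Σσ²ᵢ = 2.04 + 0.90 + 0.59 + 0.94 + 1.00 = 5.47
σ²_total = 5.47 + 2 × 3.24 = 11.95
α (item deleted) = (5/4)·(1 − 5.47/11.95) = 0.678

coefficient alpha = 0.678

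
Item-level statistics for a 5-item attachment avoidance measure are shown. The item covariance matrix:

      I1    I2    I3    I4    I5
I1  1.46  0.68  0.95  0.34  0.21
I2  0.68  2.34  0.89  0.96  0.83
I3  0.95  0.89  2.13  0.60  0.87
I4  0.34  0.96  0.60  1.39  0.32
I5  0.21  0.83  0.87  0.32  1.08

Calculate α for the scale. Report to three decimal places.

Σσᵢ² = 1.46 + 2.34 + 2.13 + 1.39 + 1.08 = 8.40
Σ_{i<j} σ_ij = 6.65
total variance = 8.40 + 2 × 6.65 = 21.70
α = (k/(k−1))·(1 − Σσᵢ²/total variance) = (5/4)·(1 − 8.40/21.70) = 0.766

α = 0.766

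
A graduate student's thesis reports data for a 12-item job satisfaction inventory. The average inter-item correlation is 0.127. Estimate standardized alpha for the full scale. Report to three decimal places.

Standardized α = k·r̄ / (1 + (k−1)·r̄) = 12 × 0.127 / (1 + 11 × 0.127)
  = 1.5240 / 2.3970 = 0.636

standardized alpha = 0.636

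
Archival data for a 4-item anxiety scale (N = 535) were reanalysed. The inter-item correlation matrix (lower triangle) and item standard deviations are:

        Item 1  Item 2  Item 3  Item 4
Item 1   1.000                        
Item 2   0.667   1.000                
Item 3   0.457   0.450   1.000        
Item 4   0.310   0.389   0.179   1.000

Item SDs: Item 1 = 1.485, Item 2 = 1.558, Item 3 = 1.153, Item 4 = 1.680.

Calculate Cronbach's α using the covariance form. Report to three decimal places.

Σσ²ᵢ = 1.485² + 1.558² + 1.153² + 1.680² = 8.7844
Covariances σ_ij = r_ij · s_i · s_j:
  σ(Item 1,Item 2) = 0.667 × 1.485 × 1.558 = 1.5432
  σ(Item 1,Item 3) = 0.457 × 1.485 × 1.153 = 0.7825
  σ(Item 1,Item 4) = 0.310 × 1.485 × 1.680 = 0.7734
  σ(Item 2,Item 3) = 0.450 × 1.558 × 1.153 = 0.8084
  σ(Item 2,Item 4) = 0.389 × 1.558 × 1.680 = 1.0182
  σ(Item 3,Item 4) = 0.179 × 1.153 × 1.680 = 0.3467
σ²_T = Σσ²ᵢ + 2·Σσ_ij = 8.7844 + 2 × 5.2724 = 19.3292
α = (4/3)·(1 − 8.7844/19.3292) = 0.727

α = 0.727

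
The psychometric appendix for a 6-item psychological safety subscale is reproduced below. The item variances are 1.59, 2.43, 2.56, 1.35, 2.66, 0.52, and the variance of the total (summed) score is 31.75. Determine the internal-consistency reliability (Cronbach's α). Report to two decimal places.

ΣVar(i) = 1.59 + 2.43 + 2.56 + 1.35 + 2.66 + 0.52 = 11.11
α = (k/(k−1))·(1 − ΣVar(i)/Var(T)) = (6/5)·(1 − 11.11/31.75) = 0.78

Cronbach's α = 0.78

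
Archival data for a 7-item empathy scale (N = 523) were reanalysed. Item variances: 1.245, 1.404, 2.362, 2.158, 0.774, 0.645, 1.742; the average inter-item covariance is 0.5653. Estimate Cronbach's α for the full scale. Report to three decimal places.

Cronbach's α = 0.813

Σσᵢ² = 1.245 + 1.404 + 2.362 + 2.158 + 0.774 + 0.645 + 1.742 = 10.330
Sum of the 21 distinct covariances = 21 × 0.5653 = 11.8713
σ²_total = Σσᵢ² + 2·Σcov = 10.330 + 2 × 11.8713 = 34.0726
α = (7/6)·(1 − 10.330/34.0726) = 0.813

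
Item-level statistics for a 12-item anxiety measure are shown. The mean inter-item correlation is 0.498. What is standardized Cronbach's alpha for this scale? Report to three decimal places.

Standardized α = k·r̄ / (1 + (k−1)·r̄) = 12 × 0.498 / (1 + 11 × 0.498)
  = 5.9760 / 6.4780 = 0.923

standardized Cronbach's alpha = 0.923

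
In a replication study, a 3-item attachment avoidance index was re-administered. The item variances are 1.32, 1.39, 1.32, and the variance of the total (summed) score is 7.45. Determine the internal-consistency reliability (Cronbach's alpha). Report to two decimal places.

Cronbach's alpha = 0.69

Σσ²ᵢ = 1.32 + 1.39 + 1.32 = 4.03
α = (k/(k−1))·(1 − Σσ²ᵢ/σ²_T) = (3/2)·(1 − 4.03/7.45) = 0.69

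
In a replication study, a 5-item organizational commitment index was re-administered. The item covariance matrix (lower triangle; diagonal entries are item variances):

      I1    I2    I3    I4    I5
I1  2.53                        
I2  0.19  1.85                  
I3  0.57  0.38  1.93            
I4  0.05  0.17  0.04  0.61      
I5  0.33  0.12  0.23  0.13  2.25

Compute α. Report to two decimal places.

Σσ²ᵢ = 2.53 + 1.85 + 1.93 + 0.61 + 2.25 = 9.17
Sum of off-diagonal covariances = 2.21
σ²_T = 9.17 + 2 × 2.21 = 13.59
α = (k/(k−1))·(1 − Σσ²ᵢ/σ²_T) = (5/4)·(1 − 9.17/13.59) = 0.41

α = 0.41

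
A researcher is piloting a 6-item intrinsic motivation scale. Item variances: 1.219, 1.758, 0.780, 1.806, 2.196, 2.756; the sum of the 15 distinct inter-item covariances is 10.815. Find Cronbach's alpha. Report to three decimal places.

Σσᵢ² = 1.219 + 1.758 + 0.780 + 1.806 + 2.196 + 2.756 = 10.515
Sum of distinct covariances = 10.815
σ²_T = Σσᵢ² + 2·Σcov = 10.515 + 2 × 10.815 = 32.145
α = (6/5)·(1 − 10.515/32.145) = 0.807

α = 0.807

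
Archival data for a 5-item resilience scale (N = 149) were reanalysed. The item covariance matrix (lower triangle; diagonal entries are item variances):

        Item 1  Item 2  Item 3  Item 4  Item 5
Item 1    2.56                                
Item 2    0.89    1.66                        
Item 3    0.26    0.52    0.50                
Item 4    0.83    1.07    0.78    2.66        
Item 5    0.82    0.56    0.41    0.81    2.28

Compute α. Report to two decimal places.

Σσ²ᵢ = 2.56 + 1.66 + 0.50 + 2.66 + 2.28 = 9.66
Sum of the distinct covariances = 6.95
σ²_total = 9.66 + 2 × 6.95 = 23.56
α = (k/(k−1))·(1 − Σσ²ᵢ/σ²_total) = (5/4)·(1 − 9.66/23.56) = 0.74

α = 0.74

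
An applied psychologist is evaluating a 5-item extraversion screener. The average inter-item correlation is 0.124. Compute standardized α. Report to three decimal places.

Standardized α = k·r̄ / (1 + (k−1)·r̄) = 5 × 0.124 / (1 + 4 × 0.124)
  = 0.6200 / 1.4960 = 0.414

α = 0.414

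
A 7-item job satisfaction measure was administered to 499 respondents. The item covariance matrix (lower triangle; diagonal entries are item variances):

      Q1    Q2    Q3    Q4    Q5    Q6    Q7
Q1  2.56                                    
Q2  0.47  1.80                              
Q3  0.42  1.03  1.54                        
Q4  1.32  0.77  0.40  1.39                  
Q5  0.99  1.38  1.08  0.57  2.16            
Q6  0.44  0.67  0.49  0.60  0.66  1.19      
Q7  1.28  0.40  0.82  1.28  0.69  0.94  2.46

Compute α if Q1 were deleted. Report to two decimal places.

α = 0.83

Remaining items: Q2, Q3, Q4, Q5, Q6, Q7 (k = 6).
sum of item variances = 1.80 + 1.54 + 1.39 + 2.16 + 1.19 + 2.46 = 10.54
Var(T) = 10.54 + 2 × 11.78 = 34.10
α (item deleted) = (6/5)·(1 − 10.54/34.10) = 0.83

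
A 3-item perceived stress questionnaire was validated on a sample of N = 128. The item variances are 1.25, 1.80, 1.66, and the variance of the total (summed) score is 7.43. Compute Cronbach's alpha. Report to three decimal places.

Σσ²ᵢ = 1.25 + 1.80 + 1.66 = 4.71
α = (k/(k−1))·(1 − Σσ²ᵢ/σ²_total) = (3/2)·(1 − 4.71/7.43) = 0.549

α = 0.549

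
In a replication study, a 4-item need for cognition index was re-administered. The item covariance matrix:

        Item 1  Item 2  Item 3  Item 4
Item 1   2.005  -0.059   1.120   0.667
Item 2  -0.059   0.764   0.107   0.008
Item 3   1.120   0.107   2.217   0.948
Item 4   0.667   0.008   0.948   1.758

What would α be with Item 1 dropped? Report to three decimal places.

Remaining items: Item 2, Item 3, Item 4 (k = 3).
sum of item variances = 0.764 + 2.217 + 1.758 = 4.739
σ²_total = 4.739 + 2 × 1.063 = 6.865
α (item deleted) = (3/2)·(1 − 4.739/6.865) = 0.465

α = 0.465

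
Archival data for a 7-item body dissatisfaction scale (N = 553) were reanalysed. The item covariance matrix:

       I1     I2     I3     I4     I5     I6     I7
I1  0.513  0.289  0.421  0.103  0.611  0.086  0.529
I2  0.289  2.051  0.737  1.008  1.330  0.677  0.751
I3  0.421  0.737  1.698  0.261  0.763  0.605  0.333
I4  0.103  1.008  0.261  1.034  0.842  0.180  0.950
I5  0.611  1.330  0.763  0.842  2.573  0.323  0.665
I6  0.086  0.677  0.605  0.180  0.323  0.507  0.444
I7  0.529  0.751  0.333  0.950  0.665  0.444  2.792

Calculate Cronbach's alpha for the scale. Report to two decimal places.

Cronbach's alpha = 0.79

Σσ²ᵢ = 0.513 + 2.051 + 1.698 + 1.034 + 2.573 + 0.507 + 2.792 = 11.168
Sum of the distinct covariances = 11.908
σ²_T = 11.168 + 2 × 11.908 = 34.984
α = (k/(k−1))·(1 − Σσ²ᵢ/σ²_T) = (7/6)·(1 − 11.168/34.984) = 0.79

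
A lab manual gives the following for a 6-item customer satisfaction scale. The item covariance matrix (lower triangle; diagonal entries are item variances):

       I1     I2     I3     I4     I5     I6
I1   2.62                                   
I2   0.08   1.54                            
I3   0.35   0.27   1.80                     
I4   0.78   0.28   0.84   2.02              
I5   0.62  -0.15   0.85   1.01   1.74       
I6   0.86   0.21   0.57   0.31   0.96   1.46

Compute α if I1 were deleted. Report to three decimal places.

Remaining items: I2, I3, I4, I5, I6 (k = 5).
Σσ²ᵢ = 1.54 + 1.80 + 2.02 + 1.74 + 1.46 = 8.56
total variance = 8.56 + 2 × 5.15 = 18.86
α (item deleted) = (5/4)·(1 − 8.56/18.86) = 0.683

α = 0.683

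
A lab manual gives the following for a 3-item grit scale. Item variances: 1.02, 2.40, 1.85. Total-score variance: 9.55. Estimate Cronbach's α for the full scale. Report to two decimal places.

Σσᵢ² = 1.02 + 2.40 + 1.85 = 5.27
α = (k/(k−1))·(1 − Σσᵢ²/Var(T)) = (3/2)·(1 − 5.27/9.55) = 0.67

α = 0.67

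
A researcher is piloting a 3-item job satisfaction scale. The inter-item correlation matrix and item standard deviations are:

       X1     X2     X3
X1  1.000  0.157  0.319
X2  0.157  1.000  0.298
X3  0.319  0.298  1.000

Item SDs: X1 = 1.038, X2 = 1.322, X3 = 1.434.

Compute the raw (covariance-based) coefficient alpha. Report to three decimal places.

Σσ²ᵢ = 1.038² + 1.322² + 1.434² = 4.8815
Covariances σ_ij = r_ij · s_i · s_j:
  σ(X1,X2) = 0.157 × 1.038 × 1.322 = 0.2154
  σ(X1,X3) = 0.319 × 1.038 × 1.434 = 0.4748
  σ(X2,X3) = 0.298 × 1.322 × 1.434 = 0.5649
σ²_T = Σσ²ᵢ + 2·Σσ_ij = 4.8815 + 2 × 1.2551 = 7.3917
α = (3/2)·(1 − 4.8815/7.3917) = 0.509

coefficient alpha = 0.509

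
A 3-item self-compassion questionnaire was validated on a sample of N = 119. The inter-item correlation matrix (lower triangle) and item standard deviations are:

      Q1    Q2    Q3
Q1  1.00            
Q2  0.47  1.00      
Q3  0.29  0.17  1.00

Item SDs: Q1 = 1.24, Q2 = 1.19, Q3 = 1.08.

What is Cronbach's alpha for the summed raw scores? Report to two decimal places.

Σσ²ᵢ = 1.24² + 1.19² + 1.08² = 4.1201
Covariances σ_ij = r_ij · s_i · s_j:
  σ(Q1,Q2) = 0.47 × 1.24 × 1.19 = 0.6935
  σ(Q1,Q3) = 0.29 × 1.24 × 1.08 = 0.3884
  σ(Q2,Q3) = 0.17 × 1.19 × 1.08 = 0.2185
σ²_T = Σσ²ᵢ + 2·Σσ_ij = 4.1201 + 2 × 1.3004 = 6.7209
α = (3/2)·(1 − 4.1201/6.7209) = 0.58

α = 0.58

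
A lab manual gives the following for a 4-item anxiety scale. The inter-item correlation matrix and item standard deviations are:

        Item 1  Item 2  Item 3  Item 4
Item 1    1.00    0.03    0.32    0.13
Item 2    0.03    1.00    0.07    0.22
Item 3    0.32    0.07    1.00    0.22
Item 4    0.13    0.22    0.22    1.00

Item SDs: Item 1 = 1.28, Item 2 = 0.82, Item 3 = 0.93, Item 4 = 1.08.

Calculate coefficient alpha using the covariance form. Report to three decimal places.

α = 0.438

Σσ²ᵢ = 1.28² + 0.82² + 0.93² + 1.08² = 4.3421
Covariances σ_ij = r_ij · s_i · s_j:
  σ(Item 1,Item 2) = 0.03 × 1.28 × 0.82 = 0.0315
  σ(Item 1,Item 3) = 0.32 × 1.28 × 0.93 = 0.3809
  σ(Item 1,Item 4) = 0.13 × 1.28 × 1.08 = 0.1797
  σ(Item 2,Item 3) = 0.07 × 0.82 × 0.93 = 0.0534
  σ(Item 2,Item 4) = 0.22 × 0.82 × 1.08 = 0.1948
  σ(Item 3,Item 4) = 0.22 × 0.93 × 1.08 = 0.2210
σ²_T = Σσ²ᵢ + 2·Σσ_ij = 4.3421 + 2 × 1.0613 = 6.4647
α = (4/3)·(1 − 4.3421/6.4647) = 0.438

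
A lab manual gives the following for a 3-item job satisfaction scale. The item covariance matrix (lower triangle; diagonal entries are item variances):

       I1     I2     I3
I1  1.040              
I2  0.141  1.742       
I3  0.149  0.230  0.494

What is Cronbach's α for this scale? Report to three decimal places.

sum of item variances = 1.040 + 1.742 + 0.494 = 3.276
Σ_{i<j} σ_ij = 0.520
σ²_T = 3.276 + 2 × 0.520 = 4.316
α = (k/(k−1))·(1 − sum of item variances/σ²_T) = (3/2)·(1 − 3.276/4.316) = 0.361

α = 0.361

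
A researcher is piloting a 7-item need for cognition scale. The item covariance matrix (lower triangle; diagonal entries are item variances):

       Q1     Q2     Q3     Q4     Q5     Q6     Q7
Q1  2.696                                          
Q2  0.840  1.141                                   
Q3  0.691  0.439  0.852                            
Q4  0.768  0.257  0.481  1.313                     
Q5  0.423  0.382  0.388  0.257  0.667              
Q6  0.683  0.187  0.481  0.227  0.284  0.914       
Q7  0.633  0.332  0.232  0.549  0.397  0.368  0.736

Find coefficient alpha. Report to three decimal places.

coefficient alpha = 0.806

ΣVar(i) = 2.696 + 1.141 + 0.852 + 1.313 + 0.667 + 0.914 + 0.736 = 8.319
Sum of off-diagonal covariances = 9.299
Var(T) = 8.319 + 2 × 9.299 = 26.917
α = (k/(k−1))·(1 − ΣVar(i)/Var(T)) = (7/6)·(1 − 8.319/26.917) = 0.806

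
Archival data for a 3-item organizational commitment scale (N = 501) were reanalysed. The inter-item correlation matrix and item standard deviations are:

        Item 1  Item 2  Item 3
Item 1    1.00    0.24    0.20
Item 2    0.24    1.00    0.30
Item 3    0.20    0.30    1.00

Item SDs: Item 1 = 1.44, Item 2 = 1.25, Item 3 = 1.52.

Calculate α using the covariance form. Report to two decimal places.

Σσ²ᵢ = 1.44² + 1.25² + 1.52² = 5.9465
Covariances σ_ij = r_ij · s_i · s_j:
  σ(Item 1,Item 2) = 0.24 × 1.44 × 1.25 = 0.4320
  σ(Item 1,Item 3) = 0.20 × 1.44 × 1.52 = 0.4378
  σ(Item 2,Item 3) = 0.30 × 1.25 × 1.52 = 0.5700
σ²_T = Σσ²ᵢ + 2·Σσ_ij = 5.9465 + 2 × 1.4398 = 8.8261
α = (3/2)·(1 − 5.9465/8.8261) = 0.49

α = 0.49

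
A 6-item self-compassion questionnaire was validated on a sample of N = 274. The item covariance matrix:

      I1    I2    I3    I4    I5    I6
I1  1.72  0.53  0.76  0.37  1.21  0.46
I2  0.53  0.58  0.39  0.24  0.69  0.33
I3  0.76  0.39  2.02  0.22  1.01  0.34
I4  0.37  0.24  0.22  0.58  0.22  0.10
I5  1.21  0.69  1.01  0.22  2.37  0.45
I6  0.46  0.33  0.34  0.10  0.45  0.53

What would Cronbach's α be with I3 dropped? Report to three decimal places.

α = 0.768

Remaining items: I1, I2, I4, I5, I6 (k = 5).
sum of item variances = 1.72 + 0.58 + 0.58 + 2.37 + 0.53 = 5.78
σ²_total = 5.78 + 2 × 4.60 = 14.98
α (item deleted) = (5/4)·(1 − 5.78/14.98) = 0.768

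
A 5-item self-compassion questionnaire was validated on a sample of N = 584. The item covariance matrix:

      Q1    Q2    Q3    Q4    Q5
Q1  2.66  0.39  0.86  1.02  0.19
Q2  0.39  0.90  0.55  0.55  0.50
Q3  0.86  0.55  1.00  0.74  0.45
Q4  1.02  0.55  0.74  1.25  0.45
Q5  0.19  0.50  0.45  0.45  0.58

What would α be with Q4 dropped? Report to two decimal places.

α = 0.71

Remaining items: Q1, Q2, Q3, Q5 (k = 4).
ΣVar(i) = 2.66 + 0.90 + 1.00 + 0.58 = 5.14
σ²_T = 5.14 + 2 × 2.94 = 11.02
α (item deleted) = (4/3)·(1 − 5.14/11.02) = 0.71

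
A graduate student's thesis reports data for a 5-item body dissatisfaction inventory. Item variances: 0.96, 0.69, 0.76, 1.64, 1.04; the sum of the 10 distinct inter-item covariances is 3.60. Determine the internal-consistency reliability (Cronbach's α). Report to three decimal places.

Cronbach's α = 0.732

sum of item variances = 0.96 + 0.69 + 0.76 + 1.64 + 1.04 = 5.09
Sum of distinct covariances = 3.60
Var(T) = sum of item variances + 2·Σcov = 5.09 + 2 × 3.60 = 12.29
α = (5/4)·(1 − 5.09/12.29) = 0.732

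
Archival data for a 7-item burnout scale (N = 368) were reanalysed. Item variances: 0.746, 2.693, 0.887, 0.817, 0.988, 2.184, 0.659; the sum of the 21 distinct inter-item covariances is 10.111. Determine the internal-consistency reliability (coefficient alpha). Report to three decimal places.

α = 0.808

Σσ²ᵢ = 0.746 + 2.693 + 0.887 + 0.817 + 0.988 + 2.184 + 0.659 = 8.974
Sum of distinct covariances = 10.111
total variance = Σσ²ᵢ + 2·Σcov = 8.974 + 2 × 10.111 = 29.196
α = (7/6)·(1 − 8.974/29.196) = 0.808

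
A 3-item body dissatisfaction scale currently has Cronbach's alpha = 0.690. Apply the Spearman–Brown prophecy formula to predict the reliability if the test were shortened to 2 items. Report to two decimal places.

predicted reliability = 0.60

Length factor m = 2/3 = 0.6667
α' = m·α / (1 − (1−m)·α)
   = 2/3 × 0.690 / (1 − (1 − 2/3) × 0.690)
   = 0.4600 / 0.7700 = 0.60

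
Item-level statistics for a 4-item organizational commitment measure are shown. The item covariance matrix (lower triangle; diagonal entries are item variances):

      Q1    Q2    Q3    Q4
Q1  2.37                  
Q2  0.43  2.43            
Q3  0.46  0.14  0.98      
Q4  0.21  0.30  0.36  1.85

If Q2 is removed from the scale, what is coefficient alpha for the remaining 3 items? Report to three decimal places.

α = 0.426

Remaining items: Q1, Q3, Q4 (k = 3).
Σσ²ᵢ = 2.37 + 0.98 + 1.85 = 5.20
σ²_total = 5.20 + 2 × 1.03 = 7.26
α (item deleted) = (3/2)·(1 − 5.20/7.26) = 0.426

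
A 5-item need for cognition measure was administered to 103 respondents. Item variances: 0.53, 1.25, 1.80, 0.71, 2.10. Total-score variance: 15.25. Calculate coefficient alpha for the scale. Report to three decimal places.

Σσ²ᵢ = 0.53 + 1.25 + 1.80 + 0.71 + 2.10 = 6.39
α = (k/(k−1))·(1 − Σσ²ᵢ/σ²_total) = (5/4)·(1 − 6.39/15.25) = 0.726

α = 0.726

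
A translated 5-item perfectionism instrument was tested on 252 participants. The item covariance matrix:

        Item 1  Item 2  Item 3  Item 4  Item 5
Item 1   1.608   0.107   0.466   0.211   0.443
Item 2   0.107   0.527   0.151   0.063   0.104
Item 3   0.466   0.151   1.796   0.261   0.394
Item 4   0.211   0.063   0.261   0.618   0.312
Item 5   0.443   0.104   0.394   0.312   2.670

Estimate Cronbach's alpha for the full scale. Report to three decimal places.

α = 0.513

sum of item variances = 1.608 + 0.527 + 1.796 + 0.618 + 2.670 = 7.219
Σ_{i<j} σ_ij = 2.512
Var(T) = 7.219 + 2 × 2.512 = 12.243
α = (k/(k−1))·(1 − sum of item variances/Var(T)) = (5/4)·(1 − 7.219/12.243) = 0.513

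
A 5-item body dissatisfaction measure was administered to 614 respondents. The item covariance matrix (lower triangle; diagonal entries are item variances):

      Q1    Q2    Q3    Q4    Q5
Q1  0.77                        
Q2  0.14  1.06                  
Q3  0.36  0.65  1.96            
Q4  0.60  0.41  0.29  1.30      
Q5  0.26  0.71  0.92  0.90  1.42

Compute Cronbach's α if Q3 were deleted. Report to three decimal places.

Cronbach's α = 0.760

Remaining items: Q1, Q2, Q4, Q5 (k = 4).
ΣVar(i) = 0.77 + 1.06 + 1.30 + 1.42 = 4.55
σ²_total = 4.55 + 2 × 3.02 = 10.59
α (item deleted) = (4/3)·(1 − 4.55/10.59) = 0.760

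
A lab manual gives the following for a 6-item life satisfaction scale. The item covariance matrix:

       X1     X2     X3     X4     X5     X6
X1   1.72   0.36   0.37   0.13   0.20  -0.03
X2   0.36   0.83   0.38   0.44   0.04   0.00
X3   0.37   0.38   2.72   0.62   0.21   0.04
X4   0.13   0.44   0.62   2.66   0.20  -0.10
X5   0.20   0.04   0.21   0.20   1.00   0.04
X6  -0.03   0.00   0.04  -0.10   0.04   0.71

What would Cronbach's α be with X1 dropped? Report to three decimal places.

Remaining items: X2, X3, X4, X5, X6 (k = 5).
sum of item variances = 0.83 + 2.72 + 2.66 + 1.00 + 0.71 = 7.92
total variance = 7.92 + 2 × 1.87 = 11.66
α (item deleted) = (5/4)·(1 − 7.92/11.66) = 0.401

Cronbach's α = 0.401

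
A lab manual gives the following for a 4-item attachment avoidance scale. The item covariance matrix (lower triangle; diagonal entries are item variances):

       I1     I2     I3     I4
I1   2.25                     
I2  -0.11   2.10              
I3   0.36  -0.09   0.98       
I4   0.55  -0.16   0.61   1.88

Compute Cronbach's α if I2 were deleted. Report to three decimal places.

Remaining items: I1, I3, I4 (k = 3).
Σσ²ᵢ = 2.25 + 0.98 + 1.88 = 5.11
Var(T) = 5.11 + 2 × 1.52 = 8.15
α (item deleted) = (3/2)·(1 − 5.11/8.15) = 0.560

α = 0.560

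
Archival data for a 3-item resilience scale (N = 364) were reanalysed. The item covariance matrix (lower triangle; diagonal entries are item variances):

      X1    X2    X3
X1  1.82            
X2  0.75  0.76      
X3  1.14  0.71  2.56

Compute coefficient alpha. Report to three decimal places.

coefficient alpha = 0.754

ΣVar(i) = 1.82 + 0.76 + 2.56 = 5.14
Sum of the distinct covariances = 2.60
Var(T) = 5.14 + 2 × 2.60 = 10.34
α = (k/(k−1))·(1 − ΣVar(i)/Var(T)) = (3/2)·(1 − 5.14/10.34) = 0.754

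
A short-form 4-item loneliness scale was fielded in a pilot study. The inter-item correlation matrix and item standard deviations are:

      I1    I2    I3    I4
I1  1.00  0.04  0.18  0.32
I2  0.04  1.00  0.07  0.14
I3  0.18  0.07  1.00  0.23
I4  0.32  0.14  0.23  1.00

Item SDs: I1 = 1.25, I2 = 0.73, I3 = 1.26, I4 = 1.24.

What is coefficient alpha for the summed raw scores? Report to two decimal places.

Σσ²ᵢ = 1.25² + 0.73² + 1.26² + 1.24² = 5.2206
Covariances σ_ij = r_ij · s_i · s_j:
  σ(I1,I2) = 0.04 × 1.25 × 0.73 = 0.0365
  σ(I1,I3) = 0.18 × 1.25 × 1.26 = 0.2835
  σ(I1,I4) = 0.32 × 1.25 × 1.24 = 0.4960
  σ(I2,I3) = 0.07 × 0.73 × 1.26 = 0.0644
  σ(I2,I4) = 0.14 × 0.73 × 1.24 = 0.1267
  σ(I3,I4) = 0.23 × 1.26 × 1.24 = 0.3594
σ²_T = Σσ²ᵢ + 2·Σσ_ij = 5.2206 + 2 × 1.3665 = 7.9536
α = (4/3)·(1 − 5.2206/7.9536) = 0.46

coefficient alpha = 0.46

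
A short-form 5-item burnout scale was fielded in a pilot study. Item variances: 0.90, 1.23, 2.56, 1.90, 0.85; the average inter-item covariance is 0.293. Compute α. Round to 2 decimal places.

ΣVar(i) = 0.90 + 1.23 + 2.56 + 1.90 + 0.85 = 7.44
Sum of the 10 distinct covariances = 10 × 0.293 = 2.930
Var(T) = ΣVar(i) + 2·Σcov = 7.44 + 2 × 2.930 = 13.300
α = (5/4)·(1 − 7.44/13.300) = 0.55

α = 0.55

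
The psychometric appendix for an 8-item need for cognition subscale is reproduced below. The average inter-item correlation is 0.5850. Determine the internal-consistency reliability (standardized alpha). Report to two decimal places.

α = 0.92

Standardized α = k·r̄ / (1 + (k−1)·r̄) = 8 × 0.5850 / (1 + 7 × 0.5850)
  = 4.6800 / 5.0950 = 0.92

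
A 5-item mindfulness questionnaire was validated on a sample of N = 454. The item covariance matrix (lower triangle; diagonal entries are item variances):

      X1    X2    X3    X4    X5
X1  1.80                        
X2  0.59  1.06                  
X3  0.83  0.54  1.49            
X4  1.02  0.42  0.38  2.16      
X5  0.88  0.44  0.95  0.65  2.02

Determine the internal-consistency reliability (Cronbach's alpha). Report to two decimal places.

α = 0.76

Σσᵢ² = 1.80 + 1.06 + 1.49 + 2.16 + 2.02 = 8.53
Sum of off-diagonal covariances = 6.70
Var(T) = 8.53 + 2 × 6.70 = 21.93
α = (k/(k−1))·(1 − Σσᵢ²/Var(T)) = (5/4)·(1 − 8.53/21.93) = 0.76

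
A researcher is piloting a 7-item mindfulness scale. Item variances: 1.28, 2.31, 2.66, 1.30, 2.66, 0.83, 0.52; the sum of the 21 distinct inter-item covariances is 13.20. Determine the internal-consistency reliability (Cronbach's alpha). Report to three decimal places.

Σσᵢ² = 1.28 + 2.31 + 2.66 + 1.30 + 2.66 + 0.83 + 0.52 = 11.56
Sum of distinct covariances = 13.20
total variance = Σσᵢ² + 2·Σcov = 11.56 + 2 × 13.20 = 37.96
α = (7/6)·(1 − 11.56/37.96) = 0.811

Cronbach's alpha = 0.811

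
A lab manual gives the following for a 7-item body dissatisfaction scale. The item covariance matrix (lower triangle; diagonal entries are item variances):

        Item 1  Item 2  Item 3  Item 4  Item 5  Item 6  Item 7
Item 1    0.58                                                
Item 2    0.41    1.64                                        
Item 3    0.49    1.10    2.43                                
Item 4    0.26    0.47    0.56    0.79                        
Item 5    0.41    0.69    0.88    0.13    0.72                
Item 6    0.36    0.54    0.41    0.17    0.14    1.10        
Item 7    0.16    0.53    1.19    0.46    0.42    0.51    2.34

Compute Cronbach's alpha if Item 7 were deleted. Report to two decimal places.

α = 0.79

Remaining items: Item 1, Item 2, Item 3, Item 4, Item 5, Item 6 (k = 6).
Σσ²ᵢ = 0.58 + 1.64 + 2.43 + 0.79 + 0.72 + 1.10 = 7.26
total variance = 7.26 + 2 × 7.02 = 21.30
α (item deleted) = (6/5)·(1 − 7.26/21.30) = 0.79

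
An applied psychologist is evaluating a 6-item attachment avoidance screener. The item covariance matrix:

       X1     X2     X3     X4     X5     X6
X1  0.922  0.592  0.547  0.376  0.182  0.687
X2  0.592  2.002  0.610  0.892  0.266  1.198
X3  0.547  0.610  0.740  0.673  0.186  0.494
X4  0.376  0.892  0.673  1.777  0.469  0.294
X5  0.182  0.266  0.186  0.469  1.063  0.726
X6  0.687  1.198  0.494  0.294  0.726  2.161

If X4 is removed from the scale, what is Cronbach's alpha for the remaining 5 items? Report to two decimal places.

Cronbach's alpha = 0.77

Remaining items: X1, X2, X3, X5, X6 (k = 5).
sum of item variances = 0.922 + 2.002 + 0.740 + 1.063 + 2.161 = 6.888
total variance = 6.888 + 2 × 5.488 = 17.864
α (item deleted) = (5/4)·(1 − 6.888/17.864) = 0.77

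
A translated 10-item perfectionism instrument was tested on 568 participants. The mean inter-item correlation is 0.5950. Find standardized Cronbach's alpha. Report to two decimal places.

Standardized α = k·r̄ / (1 + (k−1)·r̄) = 10 × 0.5950 / (1 + 9 × 0.5950)
  = 5.9500 / 6.3550 = 0.94

α = 0.94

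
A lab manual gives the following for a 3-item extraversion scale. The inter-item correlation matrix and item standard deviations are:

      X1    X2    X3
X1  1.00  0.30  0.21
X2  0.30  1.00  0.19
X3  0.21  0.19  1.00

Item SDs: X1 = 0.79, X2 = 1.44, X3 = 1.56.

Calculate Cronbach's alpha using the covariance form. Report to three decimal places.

α = 0.429

Σσ²ᵢ = 0.79² + 1.44² + 1.56² = 5.1313
Covariances σ_ij = r_ij · s_i · s_j:
  σ(X1,X2) = 0.30 × 0.79 × 1.44 = 0.3413
  σ(X1,X3) = 0.21 × 0.79 × 1.56 = 0.2588
  σ(X2,X3) = 0.19 × 1.44 × 1.56 = 0.4268
σ²_T = Σσ²ᵢ + 2·Σσ_ij = 5.1313 + 2 × 1.0269 = 7.1851
α = (3/2)·(1 − 5.1313/7.1851) = 0.429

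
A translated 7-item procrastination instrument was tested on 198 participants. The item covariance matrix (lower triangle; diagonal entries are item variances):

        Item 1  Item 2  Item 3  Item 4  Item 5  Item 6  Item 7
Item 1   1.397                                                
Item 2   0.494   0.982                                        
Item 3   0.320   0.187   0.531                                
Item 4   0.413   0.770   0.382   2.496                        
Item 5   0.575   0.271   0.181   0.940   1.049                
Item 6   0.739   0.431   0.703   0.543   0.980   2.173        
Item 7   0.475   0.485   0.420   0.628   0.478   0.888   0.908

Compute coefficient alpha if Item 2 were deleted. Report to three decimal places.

Remaining items: Item 1, Item 3, Item 4, Item 5, Item 6, Item 7 (k = 6).
ΣVar(i) = 1.397 + 0.531 + 2.496 + 1.049 + 2.173 + 0.908 = 8.554
σ²_T = 8.554 + 2 × 8.665 = 25.884
α (item deleted) = (6/5)·(1 − 8.554/25.884) = 0.803

coefficient alpha = 0.803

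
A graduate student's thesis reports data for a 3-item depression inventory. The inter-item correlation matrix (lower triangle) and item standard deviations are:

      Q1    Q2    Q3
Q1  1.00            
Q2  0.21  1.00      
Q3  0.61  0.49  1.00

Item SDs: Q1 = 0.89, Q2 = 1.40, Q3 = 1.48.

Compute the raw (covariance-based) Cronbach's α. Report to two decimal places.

α = 0.69

Σσ²ᵢ = 0.89² + 1.40² + 1.48² = 4.9425
Covariances σ_ij = r_ij · s_i · s_j:
  σ(Q1,Q2) = 0.21 × 0.89 × 1.40 = 0.2617
  σ(Q1,Q3) = 0.61 × 0.89 × 1.48 = 0.8035
  σ(Q2,Q3) = 0.49 × 1.40 × 1.48 = 1.0153
σ²_T = Σσ²ᵢ + 2·Σσ_ij = 4.9425 + 2 × 2.0805 = 9.1035
α = (3/2)·(1 − 4.9425/9.1035) = 0.69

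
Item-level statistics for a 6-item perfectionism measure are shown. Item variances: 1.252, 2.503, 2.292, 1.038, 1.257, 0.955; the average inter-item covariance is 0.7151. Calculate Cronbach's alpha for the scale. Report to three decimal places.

Cronbach's alpha = 0.837

ΣVar(i) = 1.252 + 2.503 + 2.292 + 1.038 + 1.257 + 0.955 = 9.297
Sum of the 15 distinct covariances = 15 × 0.7151 = 10.7265
total variance = ΣVar(i) + 2·Σcov = 9.297 + 2 × 10.7265 = 30.7500
α = (6/5)·(1 − 9.297/30.7500) = 0.837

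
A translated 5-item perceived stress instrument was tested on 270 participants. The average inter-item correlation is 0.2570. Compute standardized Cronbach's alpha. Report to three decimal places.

Standardized α = k·r̄ / (1 + (k−1)·r̄) = 5 × 0.2570 / (1 + 4 × 0.2570)
  = 1.2850 / 2.0280 = 0.634

standardized Cronbach's alpha = 0.634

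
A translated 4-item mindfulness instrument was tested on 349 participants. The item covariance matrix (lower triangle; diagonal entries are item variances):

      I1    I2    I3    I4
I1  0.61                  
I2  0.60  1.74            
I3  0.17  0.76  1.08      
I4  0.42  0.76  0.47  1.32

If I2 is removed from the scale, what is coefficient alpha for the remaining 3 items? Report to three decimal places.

coefficient alpha = 0.620

Remaining items: I1, I3, I4 (k = 3).
Σσᵢ² = 0.61 + 1.08 + 1.32 = 3.01
total variance = 3.01 + 2 × 1.06 = 5.13
α (item deleted) = (3/2)·(1 − 3.01/5.13) = 0.620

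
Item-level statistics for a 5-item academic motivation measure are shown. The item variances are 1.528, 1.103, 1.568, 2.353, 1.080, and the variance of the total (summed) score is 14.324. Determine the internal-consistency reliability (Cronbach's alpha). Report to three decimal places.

α = 0.584

Σσ²ᵢ = 1.528 + 1.103 + 1.568 + 2.353 + 1.080 = 7.632
α = (k/(k−1))·(1 − Σσ²ᵢ/σ²_T) = (5/4)·(1 − 7.632/14.324) = 0.584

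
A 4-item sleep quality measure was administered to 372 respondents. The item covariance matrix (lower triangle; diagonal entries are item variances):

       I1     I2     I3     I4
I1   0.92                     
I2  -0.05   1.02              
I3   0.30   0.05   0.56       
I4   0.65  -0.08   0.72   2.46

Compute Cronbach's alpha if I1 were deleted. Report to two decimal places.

α = 0.38

Remaining items: I2, I3, I4 (k = 3).
Σσ²ᵢ = 1.02 + 0.56 + 2.46 = 4.04
total variance = 4.04 + 2 × 0.69 = 5.42
α (item deleted) = (3/2)·(1 − 4.04/5.42) = 0.38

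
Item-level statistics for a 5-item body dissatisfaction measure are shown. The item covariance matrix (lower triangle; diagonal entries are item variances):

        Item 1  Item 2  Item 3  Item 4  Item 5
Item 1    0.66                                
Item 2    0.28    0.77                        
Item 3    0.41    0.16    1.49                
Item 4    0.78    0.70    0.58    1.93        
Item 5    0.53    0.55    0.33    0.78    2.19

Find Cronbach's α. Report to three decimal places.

α = 0.740

Σσ²ᵢ = 0.66 + 0.77 + 1.49 + 1.93 + 2.19 = 7.04
Sum of off-diagonal covariances = 5.10
σ²_total = 7.04 + 2 × 5.10 = 17.24
α = (k/(k−1))·(1 − Σσ²ᵢ/σ²_total) = (5/4)·(1 − 7.04/17.24) = 0.740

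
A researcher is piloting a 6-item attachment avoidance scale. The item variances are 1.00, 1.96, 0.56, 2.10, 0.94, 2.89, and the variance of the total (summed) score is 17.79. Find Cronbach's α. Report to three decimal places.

Cronbach's α = 0.563

sum of item variances = 1.00 + 1.96 + 0.56 + 2.10 + 0.94 + 2.89 = 9.45
α = (k/(k−1))·(1 − sum of item variances/σ²_T) = (6/5)·(1 − 9.45/17.79) = 0.563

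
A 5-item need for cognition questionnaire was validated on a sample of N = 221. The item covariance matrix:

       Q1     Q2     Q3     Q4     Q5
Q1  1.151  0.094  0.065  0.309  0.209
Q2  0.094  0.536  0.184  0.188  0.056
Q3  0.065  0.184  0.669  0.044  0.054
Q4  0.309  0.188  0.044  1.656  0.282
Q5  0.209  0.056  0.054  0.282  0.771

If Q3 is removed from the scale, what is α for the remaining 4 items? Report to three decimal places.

Remaining items: Q1, Q2, Q4, Q5 (k = 4).
Σσ²ᵢ = 1.151 + 0.536 + 1.656 + 0.771 = 4.114
σ²_T = 4.114 + 2 × 1.138 = 6.390
α (item deleted) = (4/3)·(1 − 4.114/6.390) = 0.475

α = 0.475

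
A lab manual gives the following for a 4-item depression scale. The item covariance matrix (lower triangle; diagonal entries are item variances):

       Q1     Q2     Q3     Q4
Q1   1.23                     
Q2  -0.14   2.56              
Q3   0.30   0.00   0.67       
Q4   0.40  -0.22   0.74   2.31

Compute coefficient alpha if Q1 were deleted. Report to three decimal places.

Remaining items: Q2, Q3, Q4 (k = 3).
sum of item variances = 2.56 + 0.67 + 2.31 = 5.54
σ²_total = 5.54 + 2 × 0.52 = 6.58
α (item deleted) = (3/2)·(1 − 5.54/6.58) = 0.237

coefficient alpha = 0.237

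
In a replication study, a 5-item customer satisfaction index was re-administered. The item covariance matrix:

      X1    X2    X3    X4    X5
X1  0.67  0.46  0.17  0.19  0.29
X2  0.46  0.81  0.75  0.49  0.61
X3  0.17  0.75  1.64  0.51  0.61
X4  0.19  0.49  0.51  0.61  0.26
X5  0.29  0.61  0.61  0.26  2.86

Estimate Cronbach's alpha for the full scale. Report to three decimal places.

Σσᵢ² = 0.67 + 0.81 + 1.64 + 0.61 + 2.86 = 6.59
Sum of the distinct covariances = 4.34
Var(T) = 6.59 + 2 × 4.34 = 15.27
α = (k/(k−1))·(1 − Σσᵢ²/Var(T)) = (5/4)·(1 − 6.59/15.27) = 0.711

α = 0.711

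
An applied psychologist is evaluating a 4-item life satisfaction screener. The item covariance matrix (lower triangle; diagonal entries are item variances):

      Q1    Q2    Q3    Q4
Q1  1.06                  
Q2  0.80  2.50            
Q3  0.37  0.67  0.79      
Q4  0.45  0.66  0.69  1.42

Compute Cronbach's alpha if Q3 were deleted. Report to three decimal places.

Cronbach's alpha = 0.651

Remaining items: Q1, Q2, Q4 (k = 3).
sum of item variances = 1.06 + 2.50 + 1.42 = 4.98
Var(T) = 4.98 + 2 × 1.91 = 8.80
α (item deleted) = (3/2)·(1 − 4.98/8.80) = 0.651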